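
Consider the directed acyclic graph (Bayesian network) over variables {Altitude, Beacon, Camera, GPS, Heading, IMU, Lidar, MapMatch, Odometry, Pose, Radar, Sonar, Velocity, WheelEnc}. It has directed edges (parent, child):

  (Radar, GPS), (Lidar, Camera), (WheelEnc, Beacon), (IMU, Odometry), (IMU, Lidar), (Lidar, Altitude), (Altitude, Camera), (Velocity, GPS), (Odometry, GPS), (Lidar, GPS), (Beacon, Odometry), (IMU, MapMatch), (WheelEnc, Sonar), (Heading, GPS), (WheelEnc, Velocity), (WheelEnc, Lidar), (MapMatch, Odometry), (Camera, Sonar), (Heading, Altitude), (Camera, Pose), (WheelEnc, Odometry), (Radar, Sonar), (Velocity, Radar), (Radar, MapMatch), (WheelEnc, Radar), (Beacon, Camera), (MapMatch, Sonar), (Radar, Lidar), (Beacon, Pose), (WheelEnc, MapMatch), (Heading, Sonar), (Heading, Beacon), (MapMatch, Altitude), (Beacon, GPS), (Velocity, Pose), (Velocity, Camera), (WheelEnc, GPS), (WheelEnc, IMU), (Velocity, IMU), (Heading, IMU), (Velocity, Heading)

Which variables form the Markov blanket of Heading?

Pa(Heading) = {Velocity}.
Heading has children Altitude, Beacon, GPS, IMU, Sonar.
Other parents of Heading's children:
  IMU's other parents are Velocity, WheelEnc.
  Beacon also has parent WheelEnc.
  parents(Altitude) \ {Heading} = {Lidar, MapMatch}.
  Sonar also has parents Camera, MapMatch, Radar, WheelEnc.
  parents(GPS) \ {Heading} = {Beacon, Lidar, Odometry, Radar, Velocity, WheelEnc}.
Taking the union gives {Altitude, Beacon, Camera, GPS, IMU, Lidar, MapMatch, Odometry, Radar, Sonar, Velocity, WheelEnc}.

{Altitude, Beacon, Camera, GPS, IMU, Lidar, MapMatch, Odometry, Radar, Sonar, Velocity, WheelEnc}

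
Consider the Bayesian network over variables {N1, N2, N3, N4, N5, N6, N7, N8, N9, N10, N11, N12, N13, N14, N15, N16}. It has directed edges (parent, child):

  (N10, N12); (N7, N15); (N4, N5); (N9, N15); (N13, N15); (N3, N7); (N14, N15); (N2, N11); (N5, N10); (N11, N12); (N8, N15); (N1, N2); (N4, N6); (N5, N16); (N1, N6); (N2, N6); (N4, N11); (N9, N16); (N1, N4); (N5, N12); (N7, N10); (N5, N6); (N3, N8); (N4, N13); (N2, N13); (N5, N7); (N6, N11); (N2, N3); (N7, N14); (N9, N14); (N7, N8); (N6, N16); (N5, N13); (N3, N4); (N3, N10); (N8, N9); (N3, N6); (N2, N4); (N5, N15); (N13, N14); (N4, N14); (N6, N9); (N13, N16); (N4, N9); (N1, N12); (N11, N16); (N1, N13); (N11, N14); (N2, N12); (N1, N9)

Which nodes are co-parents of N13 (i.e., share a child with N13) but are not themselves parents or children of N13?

Children of N13: N14, N15, N16.
  N14: N4, N7, N9, N11
  N15: N5, N7, N8, N9, N14
  N16: N5, N6, N9, N11
Excluding nodes already adjacent to N13 (N1, N2, N4, N5, N14, N15, N16), the co-parent-only contribution is {N6, N7, N8, N9, N11}.

{N6, N7, N8, N9, N11}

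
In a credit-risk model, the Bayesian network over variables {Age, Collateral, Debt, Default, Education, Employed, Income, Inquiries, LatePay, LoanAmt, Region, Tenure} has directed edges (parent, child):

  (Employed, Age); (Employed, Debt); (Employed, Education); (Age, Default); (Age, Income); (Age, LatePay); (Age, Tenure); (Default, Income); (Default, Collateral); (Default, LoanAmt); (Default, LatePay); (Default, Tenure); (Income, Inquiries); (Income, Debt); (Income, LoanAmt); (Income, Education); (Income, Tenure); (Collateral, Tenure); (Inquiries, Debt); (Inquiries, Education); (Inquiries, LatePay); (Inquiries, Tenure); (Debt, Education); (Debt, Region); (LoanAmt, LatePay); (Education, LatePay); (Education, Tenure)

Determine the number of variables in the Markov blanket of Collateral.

Pa(Collateral) = {Default}.
Ch(Collateral) = {Tenure}.
Parents of each child, excluding Collateral:
  Tenure's other parents are Age, Default, Education, Income, Inquiries.
MB(Collateral) = {Age, Default, Education, Income, Inquiries, Tenure}, which has 6 nodes.

6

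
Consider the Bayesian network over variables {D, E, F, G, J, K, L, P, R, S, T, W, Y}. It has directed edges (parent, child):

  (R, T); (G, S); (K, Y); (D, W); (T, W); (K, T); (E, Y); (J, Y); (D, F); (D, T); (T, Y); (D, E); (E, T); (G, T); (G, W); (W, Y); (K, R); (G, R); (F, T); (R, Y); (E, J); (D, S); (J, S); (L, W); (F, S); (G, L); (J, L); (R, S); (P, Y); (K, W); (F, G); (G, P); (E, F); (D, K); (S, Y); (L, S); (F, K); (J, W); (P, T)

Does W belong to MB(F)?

No

A node's Markov blanket = Pa ∪ Ch ∪ (parents of Ch other than the node itself).
F's parents: D, E.
F has children G, K, S, T.
Co-parents of F (other parents of its children):
  G: —
  K: D
  S: D, G, J, L, R
  T: D, E, G, K, P, R
MB(F) = {D, E, G, J, K, L, P, R, S, T}; W is not in this set.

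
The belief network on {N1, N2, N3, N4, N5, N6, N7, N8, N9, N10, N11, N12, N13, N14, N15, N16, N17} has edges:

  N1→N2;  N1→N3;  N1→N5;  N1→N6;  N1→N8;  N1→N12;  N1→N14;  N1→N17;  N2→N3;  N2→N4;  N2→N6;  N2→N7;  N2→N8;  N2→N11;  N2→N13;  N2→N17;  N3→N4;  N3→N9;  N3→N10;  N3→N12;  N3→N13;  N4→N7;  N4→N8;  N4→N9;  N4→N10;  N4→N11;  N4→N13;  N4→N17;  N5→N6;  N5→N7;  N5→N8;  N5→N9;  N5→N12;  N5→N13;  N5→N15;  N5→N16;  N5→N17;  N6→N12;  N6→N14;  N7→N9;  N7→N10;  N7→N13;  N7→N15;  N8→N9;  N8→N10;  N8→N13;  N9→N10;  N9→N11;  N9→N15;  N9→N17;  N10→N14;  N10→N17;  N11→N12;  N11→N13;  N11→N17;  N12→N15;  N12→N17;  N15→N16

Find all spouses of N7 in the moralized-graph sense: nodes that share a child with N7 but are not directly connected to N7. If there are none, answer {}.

Children of N7: N9, N10, N13, N15.
  N9: N3, N4, N5, N8
  N10: N3, N4, N8, N9
  N13: N2, N3, N4, N5, N8, N11
  N15: N5, N9, N12
Excluding nodes already adjacent to N7 (N2, N4, N5, N9, N10, N13, N15), the co-parent-only contribution is {N3, N8, N11, N12}.

{N3, N8, N11, N12}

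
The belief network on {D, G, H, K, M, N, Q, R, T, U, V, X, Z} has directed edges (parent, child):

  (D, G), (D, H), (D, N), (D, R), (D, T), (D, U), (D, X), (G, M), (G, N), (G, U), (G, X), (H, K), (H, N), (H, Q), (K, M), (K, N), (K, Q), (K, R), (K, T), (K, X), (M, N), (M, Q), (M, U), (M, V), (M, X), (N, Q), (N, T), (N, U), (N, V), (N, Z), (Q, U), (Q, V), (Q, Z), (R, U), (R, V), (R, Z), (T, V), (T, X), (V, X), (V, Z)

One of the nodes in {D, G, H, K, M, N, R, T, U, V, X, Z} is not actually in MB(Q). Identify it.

X

Pa(Q) = {H, K, M, N}.
Ch(Q) = {U, V, Z}.
Other parents of Q's children:
  U: D, G, M, N, R
  V: M, N, R, T
  Z: N, R, V
MB(Q) = {D, G, H, K, M, N, R, T, U, V, Z}.
X is neither a parent, child, nor co-parent of Q, so it does not belong.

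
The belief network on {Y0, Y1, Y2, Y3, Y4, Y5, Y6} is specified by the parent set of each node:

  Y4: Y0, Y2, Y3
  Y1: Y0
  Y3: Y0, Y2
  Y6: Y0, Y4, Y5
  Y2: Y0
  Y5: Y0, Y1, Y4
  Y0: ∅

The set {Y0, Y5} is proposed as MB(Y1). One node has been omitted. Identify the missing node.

The Markov blanket of a node is its parents, its children, and the other parents of its children.
Y1's children: Y5.
Parents of Y1: Y0.
Other parents of Y1's children:
  Y5's other parents are Y0, Y4.
MB(Y1) = {Y0, Y4, Y5}.
Comparing with the claimed set, Y4 is missing.

Y4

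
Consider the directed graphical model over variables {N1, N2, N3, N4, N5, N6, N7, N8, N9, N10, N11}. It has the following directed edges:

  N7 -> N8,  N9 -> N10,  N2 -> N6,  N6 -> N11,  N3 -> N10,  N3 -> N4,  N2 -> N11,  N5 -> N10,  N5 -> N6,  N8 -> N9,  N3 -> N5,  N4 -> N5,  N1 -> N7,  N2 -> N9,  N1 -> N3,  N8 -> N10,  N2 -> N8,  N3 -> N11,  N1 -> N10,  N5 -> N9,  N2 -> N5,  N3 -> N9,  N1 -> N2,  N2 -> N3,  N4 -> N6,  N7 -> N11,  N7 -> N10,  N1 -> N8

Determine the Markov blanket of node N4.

{N2, N3, N5, N6}

Parents of N4: N3.
Children of N4: N5, N6.
For each child, the remaining parents (spouses of N4):
  N5 also has parents N2, N3.
  N6 also has parents N2, N5.
Union: {N3} ∪ {N5, N6} ∪ {N2, N3, N5} = {N2, N3, N5, N6}.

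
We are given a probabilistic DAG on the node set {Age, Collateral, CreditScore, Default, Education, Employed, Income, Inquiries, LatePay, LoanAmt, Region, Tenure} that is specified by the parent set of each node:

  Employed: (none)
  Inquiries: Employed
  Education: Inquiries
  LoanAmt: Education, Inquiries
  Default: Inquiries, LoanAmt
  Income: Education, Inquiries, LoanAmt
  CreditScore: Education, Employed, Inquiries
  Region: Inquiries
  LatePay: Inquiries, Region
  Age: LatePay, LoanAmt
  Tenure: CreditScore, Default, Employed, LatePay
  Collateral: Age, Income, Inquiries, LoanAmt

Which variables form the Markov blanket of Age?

{Collateral, Income, Inquiries, LatePay, LoanAmt}

Age's parents: LatePay, LoanAmt.
Age has child Collateral.
Parents of each child, excluding Age:
  Collateral also has parents Income, Inquiries, LoanAmt.
Union: {LatePay, LoanAmt} ∪ {Collateral} ∪ {Income, Inquiries, LoanAmt} = {Collateral, Income, Inquiries, LatePay, LoanAmt}.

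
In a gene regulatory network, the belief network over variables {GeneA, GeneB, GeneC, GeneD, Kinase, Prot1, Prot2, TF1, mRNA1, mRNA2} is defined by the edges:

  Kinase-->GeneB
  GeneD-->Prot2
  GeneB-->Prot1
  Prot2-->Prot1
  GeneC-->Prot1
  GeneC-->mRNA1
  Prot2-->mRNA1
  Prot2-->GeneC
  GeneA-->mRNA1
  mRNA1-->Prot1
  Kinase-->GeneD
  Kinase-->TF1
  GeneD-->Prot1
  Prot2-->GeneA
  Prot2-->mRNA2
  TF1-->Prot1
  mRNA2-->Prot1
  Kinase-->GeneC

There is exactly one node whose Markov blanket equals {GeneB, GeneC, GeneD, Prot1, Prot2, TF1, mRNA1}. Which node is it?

The target node must have every member of {GeneB, GeneC, GeneD, Prot1, Prot2, TF1, mRNA1} as a parent, child, or co-parent, and no others.
Parents of mRNA2: Prot2; children: Prot1; co-parents: GeneB, GeneC, GeneD, Prot2, TF1, mRNA1.
These exactly cover the given set, so the node is mRNA2.

mRNA2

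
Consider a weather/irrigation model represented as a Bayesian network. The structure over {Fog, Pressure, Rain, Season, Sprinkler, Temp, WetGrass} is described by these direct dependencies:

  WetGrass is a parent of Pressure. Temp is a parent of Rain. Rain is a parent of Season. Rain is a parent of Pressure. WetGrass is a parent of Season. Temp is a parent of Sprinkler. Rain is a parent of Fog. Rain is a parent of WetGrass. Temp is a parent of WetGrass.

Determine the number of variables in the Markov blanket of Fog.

By definition, MB(Fog) is built from Fog's parents, Fog's children, and the co-parents of Fog.
Ch(Fog) = {}.
Fog's parents: Rain.
Fog has no children, so there are no co-parents.
MB(Fog) = {Rain}, which has 1 node.

1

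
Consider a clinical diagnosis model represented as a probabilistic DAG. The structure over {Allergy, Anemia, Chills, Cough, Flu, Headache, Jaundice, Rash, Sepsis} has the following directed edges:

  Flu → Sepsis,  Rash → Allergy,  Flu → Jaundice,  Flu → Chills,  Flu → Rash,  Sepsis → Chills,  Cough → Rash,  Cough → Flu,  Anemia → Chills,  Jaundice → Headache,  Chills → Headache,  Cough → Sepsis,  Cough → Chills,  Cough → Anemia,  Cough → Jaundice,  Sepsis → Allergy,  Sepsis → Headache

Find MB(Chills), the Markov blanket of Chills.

The Markov blanket of a node is its parents, its children, and the other parents of its children.
Chills's parents: Anemia, Cough, Flu, Sepsis.
Chills's children: Headache.
Parents of each child, excluding Chills:
  Headache's other parents are Jaundice, Sepsis.
So the Markov blanket of Chills is {Anemia, Cough, Flu, Headache, Jaundice, Sepsis}.

{Anemia, Cough, Flu, Headache, Jaundice, Sepsis}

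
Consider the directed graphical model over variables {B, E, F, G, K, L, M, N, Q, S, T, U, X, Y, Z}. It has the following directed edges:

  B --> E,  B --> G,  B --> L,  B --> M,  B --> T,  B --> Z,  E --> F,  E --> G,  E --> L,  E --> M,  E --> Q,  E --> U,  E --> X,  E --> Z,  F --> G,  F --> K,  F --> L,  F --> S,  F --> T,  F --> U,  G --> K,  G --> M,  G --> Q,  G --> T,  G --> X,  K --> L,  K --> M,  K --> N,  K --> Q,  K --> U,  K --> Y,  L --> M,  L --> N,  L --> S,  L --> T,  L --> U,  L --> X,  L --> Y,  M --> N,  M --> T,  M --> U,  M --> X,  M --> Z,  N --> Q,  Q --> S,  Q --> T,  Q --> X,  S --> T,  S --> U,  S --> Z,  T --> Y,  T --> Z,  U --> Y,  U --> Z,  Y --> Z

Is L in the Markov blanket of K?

L is a child of K.
So L ∈ MB(K).

Yes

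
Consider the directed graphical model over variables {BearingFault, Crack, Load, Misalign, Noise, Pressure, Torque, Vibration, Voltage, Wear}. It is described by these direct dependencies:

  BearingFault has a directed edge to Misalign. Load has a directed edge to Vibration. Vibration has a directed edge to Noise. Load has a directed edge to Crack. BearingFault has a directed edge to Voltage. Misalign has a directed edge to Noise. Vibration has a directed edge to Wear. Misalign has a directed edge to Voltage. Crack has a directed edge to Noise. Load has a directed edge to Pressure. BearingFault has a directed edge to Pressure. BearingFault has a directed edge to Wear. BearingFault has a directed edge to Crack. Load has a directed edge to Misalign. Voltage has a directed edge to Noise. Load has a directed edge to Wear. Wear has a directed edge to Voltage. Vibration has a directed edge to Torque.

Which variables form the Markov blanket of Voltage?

Pa(Voltage) = {BearingFault, Misalign, Wear}.
Children of Voltage: Noise.
For each child, the remaining parents (spouses of Voltage):
  Noise: Crack, Misalign, Vibration
Taking the union gives {BearingFault, Crack, Misalign, Noise, Vibration, Wear}.

{BearingFault, Crack, Misalign, Noise, Vibration, Wear}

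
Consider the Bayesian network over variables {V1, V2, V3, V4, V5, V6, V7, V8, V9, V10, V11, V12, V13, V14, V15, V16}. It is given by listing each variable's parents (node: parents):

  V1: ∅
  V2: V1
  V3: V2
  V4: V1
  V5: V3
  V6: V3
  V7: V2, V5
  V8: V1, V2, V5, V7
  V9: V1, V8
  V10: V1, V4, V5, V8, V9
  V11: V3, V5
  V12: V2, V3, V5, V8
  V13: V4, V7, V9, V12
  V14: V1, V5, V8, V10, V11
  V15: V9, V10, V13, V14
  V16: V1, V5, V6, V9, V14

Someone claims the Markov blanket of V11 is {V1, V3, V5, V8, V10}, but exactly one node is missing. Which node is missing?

The Markov blanket of a node is its parents, its children, and the other parents of its children.
Pa(V11) = {V3, V5}.
V11 has child V14.
For each child, the remaining parents (spouses of V11):
  V14's other parents are V1, V5, V8, V10.
MB(V11) = {V1, V3, V5, V8, V10, V14}.
Comparing with the claimed set, V14 is missing.

V14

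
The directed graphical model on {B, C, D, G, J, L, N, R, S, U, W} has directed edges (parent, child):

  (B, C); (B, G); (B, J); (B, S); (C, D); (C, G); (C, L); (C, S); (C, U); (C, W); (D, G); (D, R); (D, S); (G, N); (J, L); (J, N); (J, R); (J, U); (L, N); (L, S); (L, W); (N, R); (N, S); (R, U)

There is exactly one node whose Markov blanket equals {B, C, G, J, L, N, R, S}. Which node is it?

The target node must have every member of {B, C, G, J, L, N, R, S} as a parent, child, or co-parent, and no others.
Parents of D: C; children: G, R, S; co-parents: B, C, J, L, N.
These exactly cover the given set, so the node is D.

D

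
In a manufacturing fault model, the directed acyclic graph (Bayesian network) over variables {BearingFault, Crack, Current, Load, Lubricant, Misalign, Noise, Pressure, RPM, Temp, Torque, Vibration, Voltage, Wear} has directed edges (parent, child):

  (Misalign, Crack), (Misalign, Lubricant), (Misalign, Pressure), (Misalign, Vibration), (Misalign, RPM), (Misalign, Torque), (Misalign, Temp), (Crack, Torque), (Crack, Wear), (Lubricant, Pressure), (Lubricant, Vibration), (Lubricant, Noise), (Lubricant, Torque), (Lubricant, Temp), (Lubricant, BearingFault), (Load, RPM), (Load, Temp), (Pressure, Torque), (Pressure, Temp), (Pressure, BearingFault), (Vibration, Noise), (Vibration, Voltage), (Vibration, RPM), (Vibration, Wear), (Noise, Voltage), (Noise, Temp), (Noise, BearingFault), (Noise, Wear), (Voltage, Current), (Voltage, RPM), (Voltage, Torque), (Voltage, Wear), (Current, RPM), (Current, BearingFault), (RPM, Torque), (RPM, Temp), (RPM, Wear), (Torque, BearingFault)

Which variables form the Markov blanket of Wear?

Pa(Wear) = {Crack, Noise, RPM, Vibration, Voltage}.
Wear's children: none.
With no children, Wear has no spouses; the co-parent set is empty.
MB(Wear) = {Crack, Noise, RPM, Vibration, Voltage}.

{Crack, Noise, RPM, Vibration, Voltage}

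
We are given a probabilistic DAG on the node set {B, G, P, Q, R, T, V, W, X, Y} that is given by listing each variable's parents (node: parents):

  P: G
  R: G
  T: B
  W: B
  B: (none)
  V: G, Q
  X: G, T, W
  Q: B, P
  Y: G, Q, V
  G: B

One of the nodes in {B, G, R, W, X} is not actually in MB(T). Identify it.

A node's Markov blanket = Pa ∪ Ch ∪ (parents of Ch other than the node itself).
Parents of T: B.
T's children: X.
Parents of each child, excluding T:
  X: G, W
MB(T) = {B, G, W, X}.
R is neither a parent, child, nor co-parent of T, so it does not belong.

R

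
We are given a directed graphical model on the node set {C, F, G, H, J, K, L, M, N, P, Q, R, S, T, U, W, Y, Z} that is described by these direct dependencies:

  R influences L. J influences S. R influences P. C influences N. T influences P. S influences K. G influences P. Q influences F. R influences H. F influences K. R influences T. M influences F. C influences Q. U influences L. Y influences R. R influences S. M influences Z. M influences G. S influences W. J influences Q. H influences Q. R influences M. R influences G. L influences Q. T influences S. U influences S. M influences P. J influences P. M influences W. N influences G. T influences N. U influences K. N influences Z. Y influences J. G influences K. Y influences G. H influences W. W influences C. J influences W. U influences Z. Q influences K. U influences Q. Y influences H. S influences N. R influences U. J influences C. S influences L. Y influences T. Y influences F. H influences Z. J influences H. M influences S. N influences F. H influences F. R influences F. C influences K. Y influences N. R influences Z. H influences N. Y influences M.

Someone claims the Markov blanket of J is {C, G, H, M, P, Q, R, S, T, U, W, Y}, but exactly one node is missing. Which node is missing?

L

A node's Markov blanket = Pa ∪ Ch ∪ (parents of Ch other than the node itself).
J's children: C, H, P, Q, S, W.
Pa(J) = {Y}.
Other parents of J's children:
  H: R, Y
  S: M, R, T, U
  W: H, M, S
  C: W
  Q: C, H, L, U
  P: G, M, R, T
MB(J) = {C, G, H, L, M, P, Q, R, S, T, U, W, Y}.
Comparing with the claimed set, L is missing.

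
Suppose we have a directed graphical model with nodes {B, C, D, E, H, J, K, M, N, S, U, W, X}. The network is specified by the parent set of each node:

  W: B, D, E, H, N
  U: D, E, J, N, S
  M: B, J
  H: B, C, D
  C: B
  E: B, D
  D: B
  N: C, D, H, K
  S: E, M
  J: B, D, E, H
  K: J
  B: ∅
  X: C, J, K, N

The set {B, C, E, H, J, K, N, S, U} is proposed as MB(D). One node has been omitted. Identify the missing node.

A node's Markov blanket = Pa ∪ Ch ∪ (parents of Ch other than the node itself).
D's children: E, H, J, N, U, W.
D has parent B.
Co-parents of D (other parents of its children):
  E: B
  H: B, C
  J: B, E, H
  N: C, H, K
  U: E, J, N, S
  W: B, E, H, N
MB(D) = {B, C, E, H, J, K, N, S, U, W}.
Comparing with the claimed set, W is missing.

W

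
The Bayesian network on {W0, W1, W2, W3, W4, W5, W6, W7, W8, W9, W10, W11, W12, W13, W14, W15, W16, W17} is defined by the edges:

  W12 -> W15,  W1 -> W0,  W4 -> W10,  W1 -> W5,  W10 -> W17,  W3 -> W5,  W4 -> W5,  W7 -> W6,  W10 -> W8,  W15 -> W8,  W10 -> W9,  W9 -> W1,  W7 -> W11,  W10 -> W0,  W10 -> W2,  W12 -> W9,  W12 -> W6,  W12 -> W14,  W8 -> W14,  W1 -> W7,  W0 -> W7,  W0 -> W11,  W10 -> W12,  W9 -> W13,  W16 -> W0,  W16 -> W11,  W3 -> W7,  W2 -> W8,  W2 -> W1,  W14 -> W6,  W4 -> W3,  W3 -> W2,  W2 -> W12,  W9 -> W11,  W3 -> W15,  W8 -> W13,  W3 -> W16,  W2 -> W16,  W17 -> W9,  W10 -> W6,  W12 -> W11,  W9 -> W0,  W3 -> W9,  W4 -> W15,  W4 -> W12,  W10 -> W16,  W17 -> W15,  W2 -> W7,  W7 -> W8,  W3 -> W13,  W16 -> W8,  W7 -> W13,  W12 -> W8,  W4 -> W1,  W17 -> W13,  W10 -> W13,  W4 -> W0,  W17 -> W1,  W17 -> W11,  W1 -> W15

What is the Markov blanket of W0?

{W1, W2, W3, W4, W7, W9, W10, W11, W12, W16, W17}

By definition, MB(W0) is built from W0's parents, W0's children, and the co-parents of W0.
Parents of W0: W1, W4, W9, W10, W16.
Children of W0: W7, W11.
Other parents of W0's children:
  parents(W7) \ {W0} = {W1, W2, W3}.
  parents(W11) \ {W0} = {W7, W9, W12, W16, W17}.
Taking the union gives {W1, W2, W3, W4, W7, W9, W10, W11, W12, W16, W17}.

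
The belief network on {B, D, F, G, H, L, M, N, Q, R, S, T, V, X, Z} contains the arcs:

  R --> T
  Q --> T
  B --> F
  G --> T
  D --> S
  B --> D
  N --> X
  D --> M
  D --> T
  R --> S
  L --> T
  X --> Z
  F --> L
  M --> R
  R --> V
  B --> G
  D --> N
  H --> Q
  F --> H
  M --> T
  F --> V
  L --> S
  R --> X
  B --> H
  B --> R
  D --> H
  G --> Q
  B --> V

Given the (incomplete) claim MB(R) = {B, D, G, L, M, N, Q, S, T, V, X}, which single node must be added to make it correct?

F

R has children S, T, V, X.
Parents of R: B, M.
Other parents of R's children:
  S: D, L
  T: D, G, L, M, Q
  V: B, F
  X: N
MB(R) = {B, D, F, G, L, M, N, Q, S, T, V, X}.
Comparing with the claimed set, F is missing.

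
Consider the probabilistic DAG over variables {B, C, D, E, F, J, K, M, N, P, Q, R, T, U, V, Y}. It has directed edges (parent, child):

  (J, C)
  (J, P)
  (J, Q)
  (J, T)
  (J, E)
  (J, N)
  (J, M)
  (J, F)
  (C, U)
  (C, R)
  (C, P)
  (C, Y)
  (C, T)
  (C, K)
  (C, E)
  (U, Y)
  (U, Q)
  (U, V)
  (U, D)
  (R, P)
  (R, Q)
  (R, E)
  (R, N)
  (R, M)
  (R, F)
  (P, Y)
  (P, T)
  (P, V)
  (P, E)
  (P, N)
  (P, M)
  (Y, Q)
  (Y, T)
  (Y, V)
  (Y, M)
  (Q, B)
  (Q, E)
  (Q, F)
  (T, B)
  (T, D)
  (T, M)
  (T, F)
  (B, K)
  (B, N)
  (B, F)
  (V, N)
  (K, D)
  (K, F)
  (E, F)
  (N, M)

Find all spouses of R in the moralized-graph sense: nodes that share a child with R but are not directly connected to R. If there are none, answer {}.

Children of R: E, F, M, N, P, Q.
  parents(P) \ {R} = {C, J}.
  Q also has parents J, U, Y.
  E's other parents are C, J, P, Q.
  N's other parents are B, J, P, V.
  M's other parents are J, N, P, T, Y.
  F also has parents B, E, J, K, Q, T.
Excluding nodes already adjacent to R (C, E, F, M, N, P, Q), the co-parent-only contribution is {B, J, K, T, U, V, Y}.

{B, J, K, T, U, V, Y}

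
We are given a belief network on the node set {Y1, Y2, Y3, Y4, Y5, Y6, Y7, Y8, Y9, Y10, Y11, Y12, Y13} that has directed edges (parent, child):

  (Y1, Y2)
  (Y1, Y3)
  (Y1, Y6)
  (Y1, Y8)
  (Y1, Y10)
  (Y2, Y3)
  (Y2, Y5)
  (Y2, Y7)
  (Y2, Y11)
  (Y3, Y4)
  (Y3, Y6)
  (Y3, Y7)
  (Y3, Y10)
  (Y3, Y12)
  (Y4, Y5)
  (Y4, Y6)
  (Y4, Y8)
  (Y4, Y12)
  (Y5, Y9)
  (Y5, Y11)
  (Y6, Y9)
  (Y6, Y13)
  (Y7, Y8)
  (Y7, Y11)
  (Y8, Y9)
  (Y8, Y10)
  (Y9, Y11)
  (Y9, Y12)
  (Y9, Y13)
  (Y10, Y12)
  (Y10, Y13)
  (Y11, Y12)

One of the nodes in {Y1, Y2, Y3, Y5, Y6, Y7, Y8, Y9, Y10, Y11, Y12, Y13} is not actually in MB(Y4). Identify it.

Y13

Recall MB(v) = parents ∪ children ∪ spouses, where spouses are the other parents of v's children.
Pa(Y4) = {Y3}.
Y4 has children Y5, Y6, Y8, Y12.
Co-parents of Y4 (other parents of its children):
  parents(Y5) \ {Y4} = {Y2}.
  parents(Y6) \ {Y4} = {Y1, Y3}.
  Y8's other parents are Y1, Y7.
  parents(Y12) \ {Y4} = {Y3, Y9, Y10, Y11}.
MB(Y4) = {Y1, Y2, Y3, Y5, Y6, Y7, Y8, Y9, Y10, Y11, Y12}.
Y13 is neither a parent, child, nor co-parent of Y4, so it does not belong.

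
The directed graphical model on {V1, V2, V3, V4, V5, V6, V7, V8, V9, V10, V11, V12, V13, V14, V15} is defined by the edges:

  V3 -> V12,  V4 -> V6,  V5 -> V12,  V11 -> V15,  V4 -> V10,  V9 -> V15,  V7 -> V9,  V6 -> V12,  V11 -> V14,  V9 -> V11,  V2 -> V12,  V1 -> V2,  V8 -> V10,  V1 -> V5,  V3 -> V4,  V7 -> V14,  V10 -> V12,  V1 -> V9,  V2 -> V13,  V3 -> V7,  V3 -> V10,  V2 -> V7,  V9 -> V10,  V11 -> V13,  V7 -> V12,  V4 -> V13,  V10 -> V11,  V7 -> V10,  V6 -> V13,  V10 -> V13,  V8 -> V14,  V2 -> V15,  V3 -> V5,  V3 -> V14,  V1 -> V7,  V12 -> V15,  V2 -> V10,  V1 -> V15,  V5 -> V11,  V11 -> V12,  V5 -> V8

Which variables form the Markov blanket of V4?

Recall MB(v) = parents ∪ children ∪ spouses, where spouses are the other parents of v's children.
V4 has children V6, V10, V13.
Pa(V4) = {V3}.
For each child, the remaining parents (spouses of V4):
  V6: no additional parents.
  parents(V10) \ {V4} = {V2, V3, V7, V8, V9}.
  V13 also has parents V2, V6, V10, V11.
Taking the union gives {V2, V3, V6, V7, V8, V9, V10, V11, V13}.

{V2, V3, V6, V7, V8, V9, V10, V11, V13}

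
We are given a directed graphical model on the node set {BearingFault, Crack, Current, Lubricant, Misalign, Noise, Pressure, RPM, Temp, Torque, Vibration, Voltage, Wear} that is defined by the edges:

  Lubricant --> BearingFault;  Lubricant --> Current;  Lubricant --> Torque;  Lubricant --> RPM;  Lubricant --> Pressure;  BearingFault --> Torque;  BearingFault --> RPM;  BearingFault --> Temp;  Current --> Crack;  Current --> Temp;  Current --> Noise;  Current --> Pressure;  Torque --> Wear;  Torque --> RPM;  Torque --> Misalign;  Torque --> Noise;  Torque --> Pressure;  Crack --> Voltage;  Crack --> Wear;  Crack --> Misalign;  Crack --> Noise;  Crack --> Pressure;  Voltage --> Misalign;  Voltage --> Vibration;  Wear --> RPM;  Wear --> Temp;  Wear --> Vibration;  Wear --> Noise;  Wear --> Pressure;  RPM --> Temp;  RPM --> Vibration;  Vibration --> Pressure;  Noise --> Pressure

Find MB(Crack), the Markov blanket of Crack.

The Markov blanket of a node is its parents, its children, and the other parents of its children.
Crack has parent Current.
Crack has children Misalign, Noise, Pressure, Voltage, Wear.
Parents of each child, excluding Crack:
  Voltage has no other parent.
  parents(Wear) \ {Crack} = {Torque}.
  Misalign's other parents are Torque, Voltage.
  Noise's other parents are Current, Torque, Wear.
  parents(Pressure) \ {Crack} = {Current, Lubricant, Noise, Torque, Vibration, Wear}.
Taking the union gives {Current, Lubricant, Misalign, Noise, Pressure, Torque, Vibration, Voltage, Wear}.

{Current, Lubricant, Misalign, Noise, Pressure, Torque, Vibration, Voltage, Wear}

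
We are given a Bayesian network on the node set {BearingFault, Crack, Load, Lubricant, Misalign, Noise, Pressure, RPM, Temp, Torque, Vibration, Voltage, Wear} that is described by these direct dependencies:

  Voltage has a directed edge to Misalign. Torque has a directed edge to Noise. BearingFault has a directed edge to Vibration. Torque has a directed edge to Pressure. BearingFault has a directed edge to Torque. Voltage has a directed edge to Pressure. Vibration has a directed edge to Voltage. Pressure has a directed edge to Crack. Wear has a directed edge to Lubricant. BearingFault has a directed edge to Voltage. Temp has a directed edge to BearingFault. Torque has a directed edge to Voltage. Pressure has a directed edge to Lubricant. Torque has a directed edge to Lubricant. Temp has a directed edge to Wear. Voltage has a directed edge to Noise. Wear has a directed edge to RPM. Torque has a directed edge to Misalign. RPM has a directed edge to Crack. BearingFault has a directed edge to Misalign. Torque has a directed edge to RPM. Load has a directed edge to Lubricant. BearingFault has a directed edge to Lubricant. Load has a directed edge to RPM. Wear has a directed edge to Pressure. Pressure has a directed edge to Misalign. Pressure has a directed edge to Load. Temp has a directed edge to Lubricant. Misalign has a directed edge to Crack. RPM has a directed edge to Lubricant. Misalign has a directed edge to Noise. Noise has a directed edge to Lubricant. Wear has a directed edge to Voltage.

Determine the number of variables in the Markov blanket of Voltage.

A node's Markov blanket = Pa ∪ Ch ∪ (parents of Ch other than the node itself).
Voltage has children Misalign, Noise, Pressure.
Pa(Voltage) = {BearingFault, Torque, Vibration, Wear}.
Other parents of Voltage's children:
  Pressure: Torque, Wear
  Misalign: BearingFault, Pressure, Torque
  Noise: Misalign, Torque
MB(Voltage) = {BearingFault, Misalign, Noise, Pressure, Torque, Vibration, Wear}, which has 7 nodes.

7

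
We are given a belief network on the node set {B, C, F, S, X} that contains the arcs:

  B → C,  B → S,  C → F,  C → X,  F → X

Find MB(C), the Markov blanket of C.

Ch(C) = {F, X}.
Parents of C: B.
For each child, the remaining parents (spouses of C):
  F: —
  X: F
So the Markov blanket of C is {B, F, X}.

{B, F, X}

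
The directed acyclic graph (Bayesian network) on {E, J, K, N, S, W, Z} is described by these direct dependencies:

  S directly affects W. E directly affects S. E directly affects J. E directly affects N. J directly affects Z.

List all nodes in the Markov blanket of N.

{E}

N's parents: E.
N's children: none.
With no children, N has no spouses; the co-parent set is empty.
MB(N) = {E}.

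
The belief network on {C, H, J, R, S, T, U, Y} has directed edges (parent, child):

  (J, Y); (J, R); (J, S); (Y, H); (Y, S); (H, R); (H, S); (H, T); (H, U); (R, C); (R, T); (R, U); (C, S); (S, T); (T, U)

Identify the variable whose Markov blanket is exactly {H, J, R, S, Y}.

The target node must have every member of {H, J, R, S, Y} as a parent, child, or co-parent, and no others.
Parents of C: R; children: S; co-parents: H, J, Y.
These exactly cover the given set, so the node is C.

C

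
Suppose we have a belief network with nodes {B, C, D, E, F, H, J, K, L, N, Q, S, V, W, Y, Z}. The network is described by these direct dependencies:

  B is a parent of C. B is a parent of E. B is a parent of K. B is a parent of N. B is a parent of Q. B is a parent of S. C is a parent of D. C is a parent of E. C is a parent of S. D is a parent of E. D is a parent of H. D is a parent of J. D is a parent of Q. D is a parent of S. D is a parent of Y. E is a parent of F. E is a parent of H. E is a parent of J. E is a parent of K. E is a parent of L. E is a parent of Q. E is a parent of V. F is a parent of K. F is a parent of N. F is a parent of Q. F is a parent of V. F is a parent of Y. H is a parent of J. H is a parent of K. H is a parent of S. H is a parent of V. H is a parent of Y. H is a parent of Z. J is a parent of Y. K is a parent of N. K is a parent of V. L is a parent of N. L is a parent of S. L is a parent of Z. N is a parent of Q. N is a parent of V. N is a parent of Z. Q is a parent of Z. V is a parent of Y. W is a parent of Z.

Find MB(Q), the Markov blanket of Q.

Parents of Q: B, D, E, F, N.
Q has child Z.
Other parents of Q's children:
  Z's other parents are H, L, N, W.
Taking the union gives {B, D, E, F, H, L, N, W, Z}.

{B, D, E, F, H, L, N, W, Z}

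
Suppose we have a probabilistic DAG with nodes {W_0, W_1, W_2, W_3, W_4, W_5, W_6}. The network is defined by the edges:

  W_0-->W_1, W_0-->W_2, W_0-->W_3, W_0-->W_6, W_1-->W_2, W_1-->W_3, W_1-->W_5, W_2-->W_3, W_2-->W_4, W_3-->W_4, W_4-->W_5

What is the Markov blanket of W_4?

{W_1, W_2, W_3, W_5}

W_4's parents: W_2, W_3.
W_4's children: W_5.
Co-parents of W_4 (other parents of its children):
  W_5: W_1
MB(W_4) = {W_1, W_2, W_3, W_5}.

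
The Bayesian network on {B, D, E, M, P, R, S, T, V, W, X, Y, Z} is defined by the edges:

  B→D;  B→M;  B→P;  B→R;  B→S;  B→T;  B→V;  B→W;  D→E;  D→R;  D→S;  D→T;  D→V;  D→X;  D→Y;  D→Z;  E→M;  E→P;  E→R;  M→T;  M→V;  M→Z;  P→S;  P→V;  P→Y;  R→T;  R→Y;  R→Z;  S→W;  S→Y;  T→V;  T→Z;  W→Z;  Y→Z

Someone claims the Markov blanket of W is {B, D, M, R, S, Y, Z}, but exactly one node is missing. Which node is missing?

T

Recall MB(v) = parents ∪ children ∪ spouses, where spouses are the other parents of v's children.
W's parents: B, S.
W's children: Z.
Parents of each child, excluding W:
  Z: D, M, R, T, Y
MB(W) = {B, D, M, R, S, T, Y, Z}.
Comparing with the claimed set, T is missing.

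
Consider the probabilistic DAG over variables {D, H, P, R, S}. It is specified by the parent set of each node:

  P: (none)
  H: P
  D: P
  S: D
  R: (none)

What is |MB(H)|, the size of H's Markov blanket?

H's parents: P.
Ch(H) = {}.
H has no children, so there are no co-parents.
MB(H) = {P}, which has 1 node.

1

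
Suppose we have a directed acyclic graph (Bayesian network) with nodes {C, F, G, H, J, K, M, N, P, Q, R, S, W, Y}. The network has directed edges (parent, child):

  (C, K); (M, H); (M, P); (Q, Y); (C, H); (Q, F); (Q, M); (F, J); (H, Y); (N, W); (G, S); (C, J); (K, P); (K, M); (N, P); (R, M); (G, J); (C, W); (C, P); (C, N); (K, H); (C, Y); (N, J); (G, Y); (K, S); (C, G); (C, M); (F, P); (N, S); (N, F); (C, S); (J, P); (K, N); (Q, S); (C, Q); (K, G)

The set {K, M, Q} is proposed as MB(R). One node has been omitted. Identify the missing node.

Pa(R) = {}.
R has child M.
Other parents of R's children:
  parents(M) \ {R} = {C, K, Q}.
MB(R) = {C, K, M, Q}.
Comparing with the claimed set, C is missing.

C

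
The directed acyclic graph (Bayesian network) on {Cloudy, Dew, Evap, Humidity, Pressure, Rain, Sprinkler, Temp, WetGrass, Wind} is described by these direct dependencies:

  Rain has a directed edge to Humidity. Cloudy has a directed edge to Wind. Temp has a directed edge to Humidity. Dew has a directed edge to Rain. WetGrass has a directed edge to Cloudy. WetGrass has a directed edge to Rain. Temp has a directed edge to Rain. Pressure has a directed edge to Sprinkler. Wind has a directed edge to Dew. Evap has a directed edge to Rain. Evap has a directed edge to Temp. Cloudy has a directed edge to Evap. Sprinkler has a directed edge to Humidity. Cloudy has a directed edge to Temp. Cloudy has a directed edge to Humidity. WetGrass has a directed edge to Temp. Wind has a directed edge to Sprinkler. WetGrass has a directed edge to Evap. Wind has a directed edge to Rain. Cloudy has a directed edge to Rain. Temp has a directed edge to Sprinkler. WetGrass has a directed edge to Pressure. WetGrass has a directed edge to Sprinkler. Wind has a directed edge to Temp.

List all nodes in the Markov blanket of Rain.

{Cloudy, Dew, Evap, Humidity, Sprinkler, Temp, WetGrass, Wind}

Parents of Rain: Cloudy, Dew, Evap, Temp, WetGrass, Wind.
Rain has child Humidity.
Co-parents of Rain (other parents of its children):
  parents(Humidity) \ {Rain} = {Cloudy, Sprinkler, Temp}.
Taking the union gives {Cloudy, Dew, Evap, Humidity, Sprinkler, Temp, WetGrass, Wind}.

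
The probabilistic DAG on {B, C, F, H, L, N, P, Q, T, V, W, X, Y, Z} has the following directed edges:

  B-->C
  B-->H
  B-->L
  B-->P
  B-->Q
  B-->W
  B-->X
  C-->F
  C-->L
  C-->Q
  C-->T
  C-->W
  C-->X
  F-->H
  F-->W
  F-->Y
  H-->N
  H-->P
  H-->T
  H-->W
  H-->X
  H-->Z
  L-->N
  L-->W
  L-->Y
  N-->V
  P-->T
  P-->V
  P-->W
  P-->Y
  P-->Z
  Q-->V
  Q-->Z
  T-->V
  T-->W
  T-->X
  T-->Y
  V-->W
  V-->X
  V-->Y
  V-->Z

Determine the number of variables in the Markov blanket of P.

12

P has parents B, H.
P has children T, V, W, Y, Z.
Parents of each child, excluding P:
  T: C, H
  V: N, Q, T
  W: B, C, F, H, L, T, V
  Y: F, L, T, V
  Z: H, Q, V
MB(P) = {B, C, F, H, L, N, Q, T, V, W, Y, Z}, which has 12 nodes.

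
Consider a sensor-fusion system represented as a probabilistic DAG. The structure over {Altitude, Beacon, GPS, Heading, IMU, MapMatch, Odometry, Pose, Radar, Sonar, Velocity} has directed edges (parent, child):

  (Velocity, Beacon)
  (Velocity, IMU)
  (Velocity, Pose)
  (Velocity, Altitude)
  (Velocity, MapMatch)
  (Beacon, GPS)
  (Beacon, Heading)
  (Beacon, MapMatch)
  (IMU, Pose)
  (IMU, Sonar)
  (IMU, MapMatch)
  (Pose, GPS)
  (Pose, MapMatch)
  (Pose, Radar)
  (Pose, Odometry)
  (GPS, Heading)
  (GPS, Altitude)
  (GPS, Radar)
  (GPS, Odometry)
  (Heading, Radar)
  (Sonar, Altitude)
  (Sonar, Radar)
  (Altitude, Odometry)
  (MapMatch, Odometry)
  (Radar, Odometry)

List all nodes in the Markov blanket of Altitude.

Parents of Altitude: GPS, Sonar, Velocity.
Altitude's children: Odometry.
Other parents of Altitude's children:
  Odometry: GPS, MapMatch, Pose, Radar
Union: {GPS, Sonar, Velocity} ∪ {Odometry} ∪ {GPS, MapMatch, Pose, Radar} = {GPS, MapMatch, Odometry, Pose, Radar, Sonar, Velocity}.

{GPS, MapMatch, Odometry, Pose, Radar, Sonar, Velocity}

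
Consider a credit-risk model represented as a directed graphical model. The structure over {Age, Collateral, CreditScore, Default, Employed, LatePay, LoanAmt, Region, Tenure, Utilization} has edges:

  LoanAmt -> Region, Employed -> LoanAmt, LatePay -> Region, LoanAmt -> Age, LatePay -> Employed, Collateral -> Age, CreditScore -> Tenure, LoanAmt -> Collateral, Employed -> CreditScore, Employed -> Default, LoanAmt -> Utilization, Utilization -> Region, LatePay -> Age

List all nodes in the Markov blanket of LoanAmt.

Recall MB(v) = parents ∪ children ∪ spouses, where spouses are the other parents of v's children.
Ch(LoanAmt) = {Age, Collateral, Region, Utilization}.
LoanAmt's parents: Employed.
Other parents of LoanAmt's children:
  Collateral has no other parent.
  Utilization has no other parent.
  Region's other parents are LatePay, Utilization.
  Age also has parents Collateral, LatePay.
Taking the union gives {Age, Collateral, Employed, LatePay, Region, Utilization}.

{Age, Collateral, Employed, LatePay, Region, Utilization}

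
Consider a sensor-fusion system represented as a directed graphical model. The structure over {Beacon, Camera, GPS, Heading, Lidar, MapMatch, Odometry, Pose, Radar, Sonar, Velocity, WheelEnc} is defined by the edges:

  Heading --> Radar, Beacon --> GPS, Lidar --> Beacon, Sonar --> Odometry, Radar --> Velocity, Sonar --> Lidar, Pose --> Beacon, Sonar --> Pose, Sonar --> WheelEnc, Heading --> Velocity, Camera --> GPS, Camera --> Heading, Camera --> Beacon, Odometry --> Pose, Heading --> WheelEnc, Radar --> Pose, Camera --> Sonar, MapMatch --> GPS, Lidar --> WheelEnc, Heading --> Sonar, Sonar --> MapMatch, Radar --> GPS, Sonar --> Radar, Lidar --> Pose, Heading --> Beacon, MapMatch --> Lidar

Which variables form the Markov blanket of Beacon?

Beacon has child GPS.
Parents of Beacon: Camera, Heading, Lidar, Pose.
Co-parents of Beacon (other parents of its children):
  parents(GPS) \ {Beacon} = {Camera, MapMatch, Radar}.
So the Markov blanket of Beacon is {Camera, GPS, Heading, Lidar, MapMatch, Pose, Radar}.

{Camera, GPS, Heading, Lidar, MapMatch, Pose, Radar}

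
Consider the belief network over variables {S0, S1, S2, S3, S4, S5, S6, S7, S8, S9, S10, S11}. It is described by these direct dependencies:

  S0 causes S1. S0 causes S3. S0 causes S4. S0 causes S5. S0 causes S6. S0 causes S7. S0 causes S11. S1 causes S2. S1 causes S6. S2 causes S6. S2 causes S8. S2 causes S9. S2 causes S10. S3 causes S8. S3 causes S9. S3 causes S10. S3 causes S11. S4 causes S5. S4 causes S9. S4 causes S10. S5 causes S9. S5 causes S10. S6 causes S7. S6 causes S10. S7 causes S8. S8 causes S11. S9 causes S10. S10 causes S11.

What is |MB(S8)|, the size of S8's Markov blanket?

6

Recall MB(v) = parents ∪ children ∪ spouses, where spouses are the other parents of v's children.
S8's parents: S2, S3, S7.
Children of S8: S11.
Co-parents of S8 (other parents of its children):
  S11: S0, S3, S10
MB(S8) = {S0, S2, S3, S7, S10, S11}, which has 6 nodes.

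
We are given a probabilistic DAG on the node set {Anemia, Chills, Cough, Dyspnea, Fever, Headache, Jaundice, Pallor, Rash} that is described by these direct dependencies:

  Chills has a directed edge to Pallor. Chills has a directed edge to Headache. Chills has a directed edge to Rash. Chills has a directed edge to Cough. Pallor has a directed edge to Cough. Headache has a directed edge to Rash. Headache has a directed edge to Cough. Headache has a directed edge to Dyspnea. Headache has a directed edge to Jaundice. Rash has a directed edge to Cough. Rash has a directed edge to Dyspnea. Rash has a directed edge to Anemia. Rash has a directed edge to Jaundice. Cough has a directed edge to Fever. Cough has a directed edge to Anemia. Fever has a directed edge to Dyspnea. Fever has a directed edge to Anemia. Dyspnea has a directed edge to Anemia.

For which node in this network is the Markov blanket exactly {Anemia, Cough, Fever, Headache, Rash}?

The target node must have every member of {Anemia, Cough, Fever, Headache, Rash} as a parent, child, or co-parent, and no others.
Parents of Dyspnea: Fever, Headache, Rash; children: Anemia; co-parents: Cough, Fever, Rash.
These exactly cover the given set, so the node is Dyspnea.

Dyspnea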